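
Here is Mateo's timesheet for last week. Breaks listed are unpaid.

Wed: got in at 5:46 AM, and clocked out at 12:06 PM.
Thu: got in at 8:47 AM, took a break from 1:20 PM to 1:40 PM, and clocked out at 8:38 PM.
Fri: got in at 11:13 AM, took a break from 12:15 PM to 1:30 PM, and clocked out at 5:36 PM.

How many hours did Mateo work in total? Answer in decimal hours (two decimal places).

22.98 hours

Wed: 5:46 AM–12:06 PM = 6 h 20 min
Thu: 8:47 AM–8:38 PM = 11 h 51 min; less 20 min break → 11 h 31 min
Fri: 11:13 AM–5:36 PM = 6 h 23 min; less 75 min break → 5 h 8 min
Total: 6 h 20 min + 11 h 31 min + 5 h 8 min = 22 h 59 min.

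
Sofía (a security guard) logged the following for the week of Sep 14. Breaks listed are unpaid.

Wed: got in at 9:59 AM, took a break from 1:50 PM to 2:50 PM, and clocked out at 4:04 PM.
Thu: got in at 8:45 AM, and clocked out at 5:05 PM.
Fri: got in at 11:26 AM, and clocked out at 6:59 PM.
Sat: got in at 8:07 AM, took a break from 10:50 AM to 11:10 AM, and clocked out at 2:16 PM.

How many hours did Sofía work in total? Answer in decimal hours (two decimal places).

Wed: 9:59 AM–4:04 PM = 6 h 5 min; less 60 min break → 5 h 5 min
Thu: 8:45 AM–5:05 PM = 8 h 20 min
Fri: 11:26 AM–6:59 PM = 7 h 33 min
Sat: 8:07 AM–2:16 PM = 6 h 9 min; less 20 min break → 5 h 49 min
Total: 5 h 5 min + 8 h 20 min + 7 h 33 min + 5 h 49 min = 26 h 47 min.

26.78 hours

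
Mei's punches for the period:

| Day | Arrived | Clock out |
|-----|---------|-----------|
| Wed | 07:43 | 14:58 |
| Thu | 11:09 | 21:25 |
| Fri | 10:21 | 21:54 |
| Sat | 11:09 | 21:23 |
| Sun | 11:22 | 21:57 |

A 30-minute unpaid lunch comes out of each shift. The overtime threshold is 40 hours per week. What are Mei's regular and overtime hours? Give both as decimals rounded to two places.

Wed: 07:43–14:58 = 7 h 15 min; less 30 min break → 6 h 45 min
Thu: 11:09–21:25 = 10 h 16 min; less 30 min break → 9 h 46 min
Fri: 10:21–21:54 = 11 h 33 min; less 30 min break → 11 h 3 min
Sat: 11:09–21:23 = 10 h 14 min; less 30 min break → 9 h 44 min
Sun: 11:22–21:57 = 10 h 35 min; less 30 min break → 10 h 5 min
Total worked: 47 h 23 min = 47.38 h.
Threshold 40 h → overtime 7 h 23 min, regular 40 h 0 min.

Regular 40.00 hours, overtime 7.38 hours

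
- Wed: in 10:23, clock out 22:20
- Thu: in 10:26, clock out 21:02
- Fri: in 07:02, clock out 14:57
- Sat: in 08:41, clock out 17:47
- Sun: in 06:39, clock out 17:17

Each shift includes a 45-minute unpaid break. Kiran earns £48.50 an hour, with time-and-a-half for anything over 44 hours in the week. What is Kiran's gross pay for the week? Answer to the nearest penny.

Wed: 10:23–22:20 = 11 h 57 min; less 45 min break → 11 h 12 min
Thu: 10:26–21:02 = 10 h 36 min; less 45 min break → 9 h 51 min
Fri: 07:02–14:57 = 7 h 55 min; less 45 min break → 7 h 10 min
Sat: 08:41–17:47 = 9 h 6 min; less 45 min break → 8 h 21 min
Sun: 06:39–17:17 = 10 h 38 min; less 45 min break → 9 h 53 min
Total worked: 46 h 27 min = 2787 min.
Regular 44 h 0 min = 2640 min at £48.50/h; overtime 2 h 27 min = 147 min at £72.75/h.
Pay = (2640 × £48.50 + 147 × £72.75) ÷ 60 = £2312.24.

£2312.24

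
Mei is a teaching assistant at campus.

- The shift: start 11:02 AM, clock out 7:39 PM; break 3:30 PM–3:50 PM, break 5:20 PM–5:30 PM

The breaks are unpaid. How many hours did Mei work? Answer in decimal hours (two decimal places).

The shift: 11:02 AM–7:39 PM = 8 h 37 min; less 30 min break → 8 h 7 min

8.12 hours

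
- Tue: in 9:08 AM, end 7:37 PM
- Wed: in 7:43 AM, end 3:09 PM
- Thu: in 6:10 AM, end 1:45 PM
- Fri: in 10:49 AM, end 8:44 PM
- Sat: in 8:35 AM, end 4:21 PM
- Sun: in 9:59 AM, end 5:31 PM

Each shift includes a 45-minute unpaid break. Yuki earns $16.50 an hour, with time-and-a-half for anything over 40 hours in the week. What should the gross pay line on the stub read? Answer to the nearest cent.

Tue: 9:08 AM–7:37 PM = 10 h 29 min; less 45 min break → 9 h 44 min
Wed: 7:43 AM–3:09 PM = 7 h 26 min; less 45 min break → 6 h 41 min
Thu: 6:10 AM–1:45 PM = 7 h 35 min; less 45 min break → 6 h 50 min
Fri: 10:49 AM–8:44 PM = 9 h 55 min; less 45 min break → 9 h 10 min
Sat: 8:35 AM–4:21 PM = 7 h 46 min; less 45 min break → 7 h 1 min
Sun: 9:59 AM–5:31 PM = 7 h 32 min; less 45 min break → 6 h 47 min
Total worked: 46 h 13 min = 2773 min.
Regular 40 h 0 min = 2400 min at $16.50/h; overtime 6 h 13 min = 373 min at $24.75/h.
Pay = (2400 × $16.50 + 373 × $24.75) ÷ 60 = $813.86.

$813.86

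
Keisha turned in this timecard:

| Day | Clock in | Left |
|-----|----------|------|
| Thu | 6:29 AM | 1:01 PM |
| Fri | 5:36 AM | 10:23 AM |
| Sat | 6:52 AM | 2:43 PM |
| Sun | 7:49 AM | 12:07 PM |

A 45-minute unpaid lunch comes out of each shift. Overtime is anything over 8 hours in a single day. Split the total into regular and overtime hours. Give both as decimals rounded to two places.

Regular 20.47 hours, overtime 0.00 hours

Thu: 6:29 AM–1:01 PM = 6 h 32 min; less 45 min break → 5 h 47 min
Fri: 5:36 AM–10:23 AM = 4 h 47 min; less 45 min break → 4 h 2 min
Sat: 6:52 AM–2:43 PM = 7 h 51 min; less 45 min break → 7 h 6 min
Sun: 7:49 AM–12:07 PM = 4 h 18 min; less 45 min break → 3 h 33 min
Thu reg 5 h 47 min / OT 0 h 0 min; Fri reg 4 h 2 min / OT 0 h 0 min; Sat reg 7 h 6 min / OT 0 h 0 min; Sun reg 3 h 33 min / OT 0 h 0 min.
Totals: regular 20 h 28 min, overtime 0 h 0 min.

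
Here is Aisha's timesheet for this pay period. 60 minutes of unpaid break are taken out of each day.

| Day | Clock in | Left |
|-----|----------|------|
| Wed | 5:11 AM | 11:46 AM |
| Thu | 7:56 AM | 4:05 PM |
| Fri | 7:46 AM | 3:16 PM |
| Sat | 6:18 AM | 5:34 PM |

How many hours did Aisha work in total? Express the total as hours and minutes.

Wed: 5:11 AM–11:46 AM = 6 h 35 min; less 60 min break → 5 h 35 min
Thu: 7:56 AM–4:05 PM = 8 h 9 min; less 60 min break → 7 h 9 min
Fri: 7:46 AM–3:16 PM = 7 h 30 min; less 60 min break → 6 h 30 min
Sat: 6:18 AM–5:34 PM = 11 h 16 min; less 60 min break → 10 h 16 min
Total: 5 h 35 min + 7 h 9 min + 6 h 30 min + 10 h 16 min = 29 h 30 min.

29 h 30 min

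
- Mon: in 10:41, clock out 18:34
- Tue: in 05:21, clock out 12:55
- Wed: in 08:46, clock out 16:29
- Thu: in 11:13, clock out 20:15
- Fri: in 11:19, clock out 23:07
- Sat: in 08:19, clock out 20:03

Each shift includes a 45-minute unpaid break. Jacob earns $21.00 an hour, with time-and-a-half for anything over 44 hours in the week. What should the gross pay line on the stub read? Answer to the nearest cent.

$1151.85

Mon: 10:41–18:34 = 7 h 53 min; less 45 min break → 7 h 8 min
Tue: 05:21–12:55 = 7 h 34 min; less 45 min break → 6 h 49 min
Wed: 08:46–16:29 = 7 h 43 min; less 45 min break → 6 h 58 min
Thu: 11:13–20:15 = 9 h 2 min; less 45 min break → 8 h 17 min
Fri: 11:19–23:07 = 11 h 48 min; less 45 min break → 11 h 3 min
Sat: 08:19–20:03 = 11 h 44 min; less 45 min break → 10 h 59 min
Total worked: 51 h 14 min = 3074 min.
Regular 44 h 0 min = 2640 min at $21.00/h; overtime 7 h 14 min = 434 min at $31.50/h.
Pay = (2640 × $21.00 + 434 × $31.50) ÷ 60 = $1151.85.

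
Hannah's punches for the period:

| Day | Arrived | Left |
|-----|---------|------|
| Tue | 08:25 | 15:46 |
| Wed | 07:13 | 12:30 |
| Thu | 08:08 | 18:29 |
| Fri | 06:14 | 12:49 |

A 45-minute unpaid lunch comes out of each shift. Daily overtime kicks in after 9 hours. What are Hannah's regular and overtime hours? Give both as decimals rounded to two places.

Regular 25.97 hours, overtime 0.60 hours

Tue: 08:25–15:46 = 7 h 21 min; less 45 min break → 6 h 36 min
Wed: 07:13–12:30 = 5 h 17 min; less 45 min break → 4 h 32 min
Thu: 08:08–18:29 = 10 h 21 min; less 45 min break → 9 h 36 min
Fri: 06:14–12:49 = 6 h 35 min; less 45 min break → 5 h 50 min
Tue reg 6 h 36 min / OT 0 h 0 min; Wed reg 4 h 32 min / OT 0 h 0 min; Thu reg 9 h 0 min / OT 0 h 36 min; Fri reg 5 h 50 min / OT 0 h 0 min.
Totals: regular 25 h 58 min, overtime 0 h 36 min.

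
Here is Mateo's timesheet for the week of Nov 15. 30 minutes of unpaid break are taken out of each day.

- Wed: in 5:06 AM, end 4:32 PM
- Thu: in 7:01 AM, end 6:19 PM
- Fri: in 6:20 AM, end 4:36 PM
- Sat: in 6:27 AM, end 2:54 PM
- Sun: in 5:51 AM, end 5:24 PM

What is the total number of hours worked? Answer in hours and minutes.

Wed: 5:06 AM–4:32 PM = 11 h 26 min; less 30 min break → 10 h 56 min
Thu: 7:01 AM–6:19 PM = 11 h 18 min; less 30 min break → 10 h 48 min
Fri: 6:20 AM–4:36 PM = 10 h 16 min; less 30 min break → 9 h 46 min
Sat: 6:27 AM–2:54 PM = 8 h 27 min; less 30 min break → 7 h 57 min
Sun: 5:51 AM–5:24 PM = 11 h 33 min; less 30 min break → 11 h 3 min
Total: 10 h 56 min + 10 h 48 min + 9 h 46 min + 7 h 57 min + 11 h 3 min = 50 h 30 min.

50 h 30 min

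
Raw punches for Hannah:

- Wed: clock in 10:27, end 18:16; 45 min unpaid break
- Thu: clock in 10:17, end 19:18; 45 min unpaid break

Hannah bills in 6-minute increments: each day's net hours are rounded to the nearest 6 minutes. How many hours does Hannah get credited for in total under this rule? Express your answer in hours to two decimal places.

Wed: 10:27–18:16 = 7 h 49 min − 45 min = 7 h 4 min → rounds to 7 h 6 min
Thu: 10:17–19:18 = 9 h 1 min − 45 min = 8 h 16 min → rounds to 8 h 18 min
Total credited: 15 h 24 min.

15.40 hours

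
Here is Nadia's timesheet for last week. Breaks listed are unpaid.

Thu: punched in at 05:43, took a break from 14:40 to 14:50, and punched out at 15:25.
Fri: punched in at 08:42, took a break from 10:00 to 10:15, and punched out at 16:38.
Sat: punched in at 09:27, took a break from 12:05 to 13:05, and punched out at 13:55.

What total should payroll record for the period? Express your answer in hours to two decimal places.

Thu: 05:43–15:25 = 9 h 42 min; less 10 min break → 9 h 32 min
Fri: 08:42–16:38 = 7 h 56 min; less 15 min break → 7 h 41 min
Sat: 09:27–13:55 = 4 h 28 min; less 60 min break → 3 h 28 min
Total: 9 h 32 min + 7 h 41 min + 3 h 28 min = 20 h 41 min.

20.68 hours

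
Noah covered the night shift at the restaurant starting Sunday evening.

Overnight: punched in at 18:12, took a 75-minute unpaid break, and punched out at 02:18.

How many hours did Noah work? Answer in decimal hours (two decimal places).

6.85 hours

Overnight: 18:12 → midnight = 5 h 48 min; midnight → 02:18 = 2 h 18 min; span 8 h 6 min; less 75 min break → 6 h 51 min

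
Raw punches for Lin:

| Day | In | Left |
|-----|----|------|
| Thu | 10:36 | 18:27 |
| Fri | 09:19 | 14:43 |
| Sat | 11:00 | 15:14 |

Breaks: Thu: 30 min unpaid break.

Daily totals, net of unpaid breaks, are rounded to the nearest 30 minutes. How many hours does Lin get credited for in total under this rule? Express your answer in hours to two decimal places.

Thu: 10:36–18:27 = 7 h 51 min − 30 min = 7 h 21 min → rounds to 7 h 30 min
Fri: 09:19–14:43 = 5 h 24 min → rounds to 5 h 30 min
Sat: 11:00–15:14 = 4 h 14 min → rounds to 4 h 0 min
Total credited: 17 h 0 min.

17.00 hours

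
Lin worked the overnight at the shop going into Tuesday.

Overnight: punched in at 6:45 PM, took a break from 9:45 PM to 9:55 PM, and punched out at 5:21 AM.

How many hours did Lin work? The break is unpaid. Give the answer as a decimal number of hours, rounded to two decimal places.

10.43 hours

Overnight: 6:45 PM → midnight = 5 h 15 min; midnight → 5:21 AM = 5 h 21 min; span 10 h 36 min; less 10 min break → 10 h 26 min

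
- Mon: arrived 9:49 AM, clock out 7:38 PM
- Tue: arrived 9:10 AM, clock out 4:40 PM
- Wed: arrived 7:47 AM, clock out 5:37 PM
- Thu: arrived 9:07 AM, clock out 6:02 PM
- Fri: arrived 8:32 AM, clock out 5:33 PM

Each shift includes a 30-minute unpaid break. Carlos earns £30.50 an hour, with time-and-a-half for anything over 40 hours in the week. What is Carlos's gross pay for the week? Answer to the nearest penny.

Mon: 9:49 AM–7:38 PM = 9 h 49 min; less 30 min break → 9 h 19 min
Tue: 9:10 AM–4:40 PM = 7 h 30 min; less 30 min break → 7 h 0 min
Wed: 7:47 AM–5:37 PM = 9 h 50 min; less 30 min break → 9 h 20 min
Thu: 9:07 AM–6:02 PM = 8 h 55 min; less 30 min break → 8 h 25 min
Fri: 8:32 AM–5:33 PM = 9 h 1 min; less 30 min break → 8 h 31 min
Total worked: 42 h 35 min = 2555 min.
Regular 40 h 0 min = 2400 min at £30.50/h; overtime 2 h 35 min = 155 min at £45.75/h.
Pay = (2400 × £30.50 + 155 × £45.75) ÷ 60 = £1338.19.

£1338.19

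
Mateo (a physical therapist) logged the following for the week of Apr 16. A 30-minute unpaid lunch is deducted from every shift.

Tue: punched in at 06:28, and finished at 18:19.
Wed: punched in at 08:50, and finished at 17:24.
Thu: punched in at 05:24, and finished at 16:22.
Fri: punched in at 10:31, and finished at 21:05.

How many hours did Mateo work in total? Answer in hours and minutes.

Tue: 06:28–18:19 = 11 h 51 min; less 30 min break → 11 h 21 min
Wed: 08:50–17:24 = 8 h 34 min; less 30 min break → 8 h 4 min
Thu: 05:24–16:22 = 10 h 58 min; less 30 min break → 10 h 28 min
Fri: 10:31–21:05 = 10 h 34 min; less 30 min break → 10 h 4 min
Total: 11 h 21 min + 8 h 4 min + 10 h 28 min + 10 h 4 min = 39 h 57 min.

39 h 57 min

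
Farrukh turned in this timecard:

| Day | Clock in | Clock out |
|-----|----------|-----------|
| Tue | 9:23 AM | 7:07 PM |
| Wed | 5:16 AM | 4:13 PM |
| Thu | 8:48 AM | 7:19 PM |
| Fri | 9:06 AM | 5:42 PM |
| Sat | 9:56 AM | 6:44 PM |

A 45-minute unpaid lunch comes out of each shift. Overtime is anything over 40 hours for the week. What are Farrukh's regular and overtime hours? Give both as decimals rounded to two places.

Regular 40.00 hours, overtime 4.85 hours

Tue: 9:23 AM–7:07 PM = 9 h 44 min; less 45 min break → 8 h 59 min
Wed: 5:16 AM–4:13 PM = 10 h 57 min; less 45 min break → 10 h 12 min
Thu: 8:48 AM–7:19 PM = 10 h 31 min; less 45 min break → 9 h 46 min
Fri: 9:06 AM–5:42 PM = 8 h 36 min; less 45 min break → 7 h 51 min
Sat: 9:56 AM–6:44 PM = 8 h 48 min; less 45 min break → 8 h 3 min
Total worked: 44 h 51 min = 44.85 h.
Threshold 40 h → overtime 4 h 51 min, regular 40 h 0 min.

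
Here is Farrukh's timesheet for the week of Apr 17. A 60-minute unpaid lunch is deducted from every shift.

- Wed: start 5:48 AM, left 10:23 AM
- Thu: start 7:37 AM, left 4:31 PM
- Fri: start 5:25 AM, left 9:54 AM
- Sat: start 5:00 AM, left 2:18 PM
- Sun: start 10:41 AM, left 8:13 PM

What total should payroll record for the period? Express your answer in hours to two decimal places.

31.80 hours

Wed: 5:48 AM–10:23 AM = 4 h 35 min; less 60 min break → 3 h 35 min
Thu: 7:37 AM–4:31 PM = 8 h 54 min; less 60 min break → 7 h 54 min
Fri: 5:25 AM–9:54 AM = 4 h 29 min; less 60 min break → 3 h 29 min
Sat: 5:00 AM–2:18 PM = 9 h 18 min; less 60 min break → 8 h 18 min
Sun: 10:41 AM–8:13 PM = 9 h 32 min; less 60 min break → 8 h 32 min
Total: 3 h 35 min + 7 h 54 min + 3 h 29 min + 8 h 18 min + 8 h 32 min = 31 h 48 min.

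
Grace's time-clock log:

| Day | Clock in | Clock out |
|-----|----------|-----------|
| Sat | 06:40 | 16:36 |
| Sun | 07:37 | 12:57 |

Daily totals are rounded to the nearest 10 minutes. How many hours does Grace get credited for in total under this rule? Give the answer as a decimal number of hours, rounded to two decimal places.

Sat: 06:40–16:36 = 9 h 56 min → rounds to 10 h 0 min
Sun: 07:37–12:57 = 5 h 20 min → rounds to 5 h 20 min
Total credited: 15 h 20 min.

15.33 hours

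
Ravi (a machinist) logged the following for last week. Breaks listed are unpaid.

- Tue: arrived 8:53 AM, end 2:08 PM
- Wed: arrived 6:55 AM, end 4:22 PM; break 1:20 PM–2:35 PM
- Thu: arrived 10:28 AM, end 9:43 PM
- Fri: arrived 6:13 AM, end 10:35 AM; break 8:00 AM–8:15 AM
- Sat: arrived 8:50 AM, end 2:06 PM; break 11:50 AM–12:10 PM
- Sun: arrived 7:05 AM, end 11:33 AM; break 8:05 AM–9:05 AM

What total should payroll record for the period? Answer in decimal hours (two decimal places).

37.22 hours

Tue: 8:53 AM–2:08 PM = 5 h 15 min
Wed: 6:55 AM–4:22 PM = 9 h 27 min; less 75 min break → 8 h 12 min
Thu: 10:28 AM–9:43 PM = 11 h 15 min
Fri: 6:13 AM–10:35 AM = 4 h 22 min; less 15 min break → 4 h 7 min
Sat: 8:50 AM–2:06 PM = 5 h 16 min; less 20 min break → 4 h 56 min
Sun: 7:05 AM–11:33 AM = 4 h 28 min; less 60 min break → 3 h 28 min
Total: 5 h 15 min + 8 h 12 min + 11 h 15 min + 4 h 7 min + 4 h 56 min + 3 h 28 min = 37 h 13 min.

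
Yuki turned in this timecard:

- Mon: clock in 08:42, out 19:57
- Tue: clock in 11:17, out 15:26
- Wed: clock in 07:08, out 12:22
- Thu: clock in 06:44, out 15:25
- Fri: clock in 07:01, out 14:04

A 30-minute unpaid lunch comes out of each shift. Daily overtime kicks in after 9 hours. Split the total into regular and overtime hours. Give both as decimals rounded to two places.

Regular 32.12 hours, overtime 1.75 hours

Mon: 08:42–19:57 = 11 h 15 min; less 30 min break → 10 h 45 min
Tue: 11:17–15:26 = 4 h 9 min; less 30 min break → 3 h 39 min
Wed: 07:08–12:22 = 5 h 14 min; less 30 min break → 4 h 44 min
Thu: 06:44–15:25 = 8 h 41 min; less 30 min break → 8 h 11 min
Fri: 07:01–14:04 = 7 h 3 min; less 30 min break → 6 h 33 min
Mon reg 9 h 0 min / OT 1 h 45 min; Tue reg 3 h 39 min / OT 0 h 0 min; Wed reg 4 h 44 min / OT 0 h 0 min; Thu reg 8 h 11 min / OT 0 h 0 min; Fri reg 6 h 33 min / OT 0 h 0 min.
Totals: regular 32 h 7 min, overtime 1 h 45 min.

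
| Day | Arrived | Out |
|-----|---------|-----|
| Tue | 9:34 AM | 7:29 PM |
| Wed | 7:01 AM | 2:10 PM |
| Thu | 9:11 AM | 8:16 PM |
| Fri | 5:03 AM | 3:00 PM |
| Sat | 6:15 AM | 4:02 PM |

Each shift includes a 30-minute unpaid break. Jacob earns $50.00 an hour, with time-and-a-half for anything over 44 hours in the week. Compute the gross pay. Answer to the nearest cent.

$2303.75

Tue: 9:34 AM–7:29 PM = 9 h 55 min; less 30 min break → 9 h 25 min
Wed: 7:01 AM–2:10 PM = 7 h 9 min; less 30 min break → 6 h 39 min
Thu: 9:11 AM–8:16 PM = 11 h 5 min; less 30 min break → 10 h 35 min
Fri: 5:03 AM–3:00 PM = 9 h 57 min; less 30 min break → 9 h 27 min
Sat: 6:15 AM–4:02 PM = 9 h 47 min; less 30 min break → 9 h 17 min
Total worked: 45 h 23 min = 2723 min.
Regular 44 h 0 min = 2640 min at $50.00/h; overtime 1 h 23 min = 83 min at $75.00/h.
Pay = (2640 × $50.00 + 83 × $75.00) ÷ 60 = $2303.75.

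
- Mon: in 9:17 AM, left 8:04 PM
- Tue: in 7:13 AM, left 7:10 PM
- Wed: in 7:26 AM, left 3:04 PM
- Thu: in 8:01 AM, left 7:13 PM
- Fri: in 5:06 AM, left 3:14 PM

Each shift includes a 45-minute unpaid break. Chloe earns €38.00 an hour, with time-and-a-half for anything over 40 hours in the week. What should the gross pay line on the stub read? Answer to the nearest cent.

€1973.15

Mon: 9:17 AM–8:04 PM = 10 h 47 min; less 45 min break → 10 h 2 min
Tue: 7:13 AM–7:10 PM = 11 h 57 min; less 45 min break → 11 h 12 min
Wed: 7:26 AM–3:04 PM = 7 h 38 min; less 45 min break → 6 h 53 min
Thu: 8:01 AM–7:13 PM = 11 h 12 min; less 45 min break → 10 h 27 min
Fri: 5:06 AM–3:14 PM = 10 h 8 min; less 45 min break → 9 h 23 min
Total worked: 47 h 57 min = 2877 min.
Regular 40 h 0 min = 2400 min at €38.00/h; overtime 7 h 57 min = 477 min at €57.00/h.
Pay = (2400 × €38.00 + 477 × €57.00) ÷ 60 = €1973.15.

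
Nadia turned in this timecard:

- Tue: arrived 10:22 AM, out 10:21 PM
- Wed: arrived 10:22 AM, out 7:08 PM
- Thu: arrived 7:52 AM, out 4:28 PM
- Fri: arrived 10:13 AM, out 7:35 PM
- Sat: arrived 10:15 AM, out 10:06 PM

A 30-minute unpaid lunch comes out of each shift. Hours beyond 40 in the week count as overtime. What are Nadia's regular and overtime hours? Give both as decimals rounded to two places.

Tue: 10:22 AM–10:21 PM = 11 h 59 min; less 30 min break → 11 h 29 min
Wed: 10:22 AM–7:08 PM = 8 h 46 min; less 30 min break → 8 h 16 min
Thu: 7:52 AM–4:28 PM = 8 h 36 min; less 30 min break → 8 h 6 min
Fri: 10:13 AM–7:35 PM = 9 h 22 min; less 30 min break → 8 h 52 min
Sat: 10:15 AM–10:06 PM = 11 h 51 min; less 30 min break → 11 h 21 min
Total worked: 48 h 4 min = 48.07 h.
Threshold 40 h → overtime 8 h 4 min, regular 40 h 0 min.

Regular 40.00 hours, overtime 8.07 hours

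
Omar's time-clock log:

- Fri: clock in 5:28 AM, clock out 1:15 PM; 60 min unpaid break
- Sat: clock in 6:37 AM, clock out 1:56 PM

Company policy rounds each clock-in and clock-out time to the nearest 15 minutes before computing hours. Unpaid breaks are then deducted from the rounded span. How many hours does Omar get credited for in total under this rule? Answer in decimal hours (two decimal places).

14.25 hours

Fri: in 5:28 AM→5:30 AM, out 1:15 PM→1:15 PM; 7 h 45 min − 60 min = 6 h 45 min
Sat: in 6:37 AM→6:30 AM, out 1:56 PM→2:00 PM; 7 h 30 min
Total credited: 14 h 15 min.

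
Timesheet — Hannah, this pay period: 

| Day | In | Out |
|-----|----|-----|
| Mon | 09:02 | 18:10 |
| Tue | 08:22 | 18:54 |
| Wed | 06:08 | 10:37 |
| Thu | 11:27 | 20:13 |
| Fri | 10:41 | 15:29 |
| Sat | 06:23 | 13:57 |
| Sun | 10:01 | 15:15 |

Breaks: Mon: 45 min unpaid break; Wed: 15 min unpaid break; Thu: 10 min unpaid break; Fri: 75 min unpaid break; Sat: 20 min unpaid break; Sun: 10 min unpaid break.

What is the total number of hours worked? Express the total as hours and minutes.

47 h 36 min

Mon: 09:02–18:10 = 9 h 8 min; less 45 min break → 8 h 23 min
Tue: 08:22–18:54 = 10 h 32 min
Wed: 06:08–10:37 = 4 h 29 min; less 15 min break → 4 h 14 min
Thu: 11:27–20:13 = 8 h 46 min; less 10 min break → 8 h 36 min
Fri: 10:41–15:29 = 4 h 48 min; less 75 min break → 3 h 33 min
Sat: 06:23–13:57 = 7 h 34 min; less 20 min break → 7 h 14 min
Sun: 10:01–15:15 = 5 h 14 min; less 10 min break → 5 h 4 min
Total: 8 h 23 min + 10 h 32 min + 4 h 14 min + 8 h 36 min + 3 h 33 min + 7 h 14 min + 5 h 4 min = 47 h 36 min.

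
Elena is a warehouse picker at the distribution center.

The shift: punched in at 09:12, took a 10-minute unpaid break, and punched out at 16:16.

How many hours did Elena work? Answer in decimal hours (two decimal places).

The shift: 09:12–16:16 = 7 h 4 min; less 10 min break → 6 h 54 min

6.90 hours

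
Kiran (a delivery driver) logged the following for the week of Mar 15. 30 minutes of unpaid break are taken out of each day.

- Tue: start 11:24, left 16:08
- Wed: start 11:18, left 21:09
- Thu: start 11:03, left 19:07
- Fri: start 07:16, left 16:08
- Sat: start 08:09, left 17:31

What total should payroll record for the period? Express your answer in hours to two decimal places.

Tue: 11:24–16:08 = 4 h 44 min; less 30 min break → 4 h 14 min
Wed: 11:18–21:09 = 9 h 51 min; less 30 min break → 9 h 21 min
Thu: 11:03–19:07 = 8 h 4 min; less 30 min break → 7 h 34 min
Fri: 07:16–16:08 = 8 h 52 min; less 30 min break → 8 h 22 min
Sat: 08:09–17:31 = 9 h 22 min; less 30 min break → 8 h 52 min
Total: 4 h 14 min + 9 h 21 min + 7 h 34 min + 8 h 22 min + 8 h 52 min = 38 h 23 min.

38.38 hours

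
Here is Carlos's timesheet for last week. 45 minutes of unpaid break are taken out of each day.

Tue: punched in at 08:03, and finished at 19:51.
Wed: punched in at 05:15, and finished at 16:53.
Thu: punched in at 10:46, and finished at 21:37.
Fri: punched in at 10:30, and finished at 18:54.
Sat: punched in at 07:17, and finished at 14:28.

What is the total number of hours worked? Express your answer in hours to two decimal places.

Tue: 08:03–19:51 = 11 h 48 min; less 45 min break → 11 h 3 min
Wed: 05:15–16:53 = 11 h 38 min; less 45 min break → 10 h 53 min
Thu: 10:46–21:37 = 10 h 51 min; less 45 min break → 10 h 6 min
Fri: 10:30–18:54 = 8 h 24 min; less 45 min break → 7 h 39 min
Sat: 07:17–14:28 = 7 h 11 min; less 45 min break → 6 h 26 min
Total: 11 h 3 min + 10 h 53 min + 10 h 6 min + 7 h 39 min + 6 h 26 min = 46 h 7 min.

46.12 hours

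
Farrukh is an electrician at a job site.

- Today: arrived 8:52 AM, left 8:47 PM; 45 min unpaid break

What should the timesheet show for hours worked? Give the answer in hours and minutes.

11 h 10 min

Today: 8:52 AM–8:47 PM = 11 h 55 min; less 45 min break → 11 h 10 min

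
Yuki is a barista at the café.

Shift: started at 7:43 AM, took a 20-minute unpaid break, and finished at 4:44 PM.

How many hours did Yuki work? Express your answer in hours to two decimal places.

Shift: 7:43 AM–4:44 PM = 9 h 1 min; less 20 min break → 8 h 41 min

8.68 hours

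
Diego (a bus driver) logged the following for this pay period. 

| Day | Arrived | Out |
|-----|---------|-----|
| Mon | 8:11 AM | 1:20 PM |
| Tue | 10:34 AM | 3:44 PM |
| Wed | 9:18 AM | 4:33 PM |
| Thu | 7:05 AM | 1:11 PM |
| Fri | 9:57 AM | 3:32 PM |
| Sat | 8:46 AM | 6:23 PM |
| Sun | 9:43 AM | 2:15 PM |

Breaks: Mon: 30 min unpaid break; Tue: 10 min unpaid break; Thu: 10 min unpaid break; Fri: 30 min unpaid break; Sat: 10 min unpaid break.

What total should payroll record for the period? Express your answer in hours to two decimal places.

41.90 hours

Mon: 8:11 AM–1:20 PM = 5 h 9 min; less 30 min break → 4 h 39 min
Tue: 10:34 AM–3:44 PM = 5 h 10 min; less 10 min break → 5 h 0 min
Wed: 9:18 AM–4:33 PM = 7 h 15 min
Thu: 7:05 AM–1:11 PM = 6 h 6 min; less 10 min break → 5 h 56 min
Fri: 9:57 AM–3:32 PM = 5 h 35 min; less 30 min break → 5 h 5 min
Sat: 8:46 AM–6:23 PM = 9 h 37 min; less 10 min break → 9 h 27 min
Sun: 9:43 AM–2:15 PM = 4 h 32 min
Total: 4 h 39 min + 5 h 0 min + 7 h 15 min + 5 h 56 min + 5 h 5 min + 9 h 27 min + 4 h 32 min = 41 h 54 min.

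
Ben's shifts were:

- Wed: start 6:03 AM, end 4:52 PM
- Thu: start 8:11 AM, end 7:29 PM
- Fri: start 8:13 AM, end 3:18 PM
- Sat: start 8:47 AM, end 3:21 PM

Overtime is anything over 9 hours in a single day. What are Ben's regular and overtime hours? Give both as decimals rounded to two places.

Wed: 6:03 AM–4:52 PM = 10 h 49 min
Thu: 8:11 AM–7:29 PM = 11 h 18 min
Fri: 8:13 AM–3:18 PM = 7 h 5 min
Sat: 8:47 AM–3:21 PM = 6 h 34 min
Wed reg 9 h 0 min / OT 1 h 49 min; Thu reg 9 h 0 min / OT 2 h 18 min; Fri reg 7 h 5 min / OT 0 h 0 min; Sat reg 6 h 34 min / OT 0 h 0 min.
Totals: regular 31 h 39 min, overtime 4 h 7 min.

Regular 31.65 hours, overtime 4.12 hours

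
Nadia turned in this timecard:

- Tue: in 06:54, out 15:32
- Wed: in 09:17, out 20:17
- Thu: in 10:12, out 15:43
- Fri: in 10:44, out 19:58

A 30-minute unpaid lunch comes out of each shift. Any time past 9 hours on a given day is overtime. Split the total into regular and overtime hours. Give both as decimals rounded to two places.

Tue: 06:54–15:32 = 8 h 38 min; less 30 min break → 8 h 8 min
Wed: 09:17–20:17 = 11 h 0 min; less 30 min break → 10 h 30 min
Thu: 10:12–15:43 = 5 h 31 min; less 30 min break → 5 h 1 min
Fri: 10:44–19:58 = 9 h 14 min; less 30 min break → 8 h 44 min
Tue reg 8 h 8 min / OT 0 h 0 min; Wed reg 9 h 0 min / OT 1 h 30 min; Thu reg 5 h 1 min / OT 0 h 0 min; Fri reg 8 h 44 min / OT 0 h 0 min.
Totals: regular 30 h 53 min, overtime 1 h 30 min.

Regular 30.88 hours, overtime 1.50 hours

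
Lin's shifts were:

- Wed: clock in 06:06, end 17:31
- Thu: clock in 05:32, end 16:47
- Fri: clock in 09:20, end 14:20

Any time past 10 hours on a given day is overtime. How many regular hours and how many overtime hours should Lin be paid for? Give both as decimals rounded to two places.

Regular 25.00 hours, overtime 2.67 hours

Wed: 06:06–17:31 = 11 h 25 min
Thu: 05:32–16:47 = 11 h 15 min
Fri: 09:20–14:20 = 5 h 0 min
Wed reg 10 h 0 min / OT 1 h 25 min; Thu reg 10 h 0 min / OT 1 h 15 min; Fri reg 5 h 0 min / OT 0 h 0 min.
Totals: regular 25 h 0 min, overtime 2 h 40 min.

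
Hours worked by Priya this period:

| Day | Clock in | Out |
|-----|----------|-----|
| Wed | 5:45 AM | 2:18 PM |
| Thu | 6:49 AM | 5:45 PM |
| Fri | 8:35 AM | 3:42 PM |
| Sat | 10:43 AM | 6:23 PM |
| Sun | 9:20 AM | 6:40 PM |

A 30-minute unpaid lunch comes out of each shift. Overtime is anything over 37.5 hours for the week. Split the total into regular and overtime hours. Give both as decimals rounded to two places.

Wed: 5:45 AM–2:18 PM = 8 h 33 min; less 30 min break → 8 h 3 min
Thu: 6:49 AM–5:45 PM = 10 h 56 min; less 30 min break → 10 h 26 min
Fri: 8:35 AM–3:42 PM = 7 h 7 min; less 30 min break → 6 h 37 min
Sat: 10:43 AM–6:23 PM = 7 h 40 min; less 30 min break → 7 h 10 min
Sun: 9:20 AM–6:40 PM = 9 h 20 min; less 30 min break → 8 h 50 min
Total worked: 41 h 6 min = 41.10 h.
Threshold 37.5 h → overtime 3 h 36 min, regular 37 h 30 min.

Regular 37.50 hours, overtime 3.60 hours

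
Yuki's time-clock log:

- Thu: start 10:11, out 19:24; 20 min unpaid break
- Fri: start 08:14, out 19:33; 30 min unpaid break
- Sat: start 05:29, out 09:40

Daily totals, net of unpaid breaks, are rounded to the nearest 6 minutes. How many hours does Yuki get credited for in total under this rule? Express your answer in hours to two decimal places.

Thu: 10:11–19:24 = 9 h 13 min − 20 min = 8 h 53 min → rounds to 8 h 54 min
Fri: 08:14–19:33 = 11 h 19 min − 30 min = 10 h 49 min → rounds to 10 h 48 min
Sat: 05:29–09:40 = 4 h 11 min → rounds to 4 h 12 min
Total credited: 23 h 54 min.

23.90 hours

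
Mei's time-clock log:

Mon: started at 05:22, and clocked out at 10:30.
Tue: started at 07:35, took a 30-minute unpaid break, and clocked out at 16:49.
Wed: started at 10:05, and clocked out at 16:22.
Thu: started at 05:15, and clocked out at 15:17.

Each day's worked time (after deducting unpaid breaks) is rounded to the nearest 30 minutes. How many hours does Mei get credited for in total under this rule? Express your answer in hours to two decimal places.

Mon: 05:22–10:30 = 5 h 8 min → rounds to 5 h 0 min
Tue: 07:35–16:49 = 9 h 14 min − 30 min = 8 h 44 min → rounds to 8 h 30 min
Wed: 10:05–16:22 = 6 h 17 min → rounds to 6 h 30 min
Thu: 05:15–15:17 = 10 h 2 min → rounds to 10 h 0 min
Total credited: 30 h 0 min.

30.00 hours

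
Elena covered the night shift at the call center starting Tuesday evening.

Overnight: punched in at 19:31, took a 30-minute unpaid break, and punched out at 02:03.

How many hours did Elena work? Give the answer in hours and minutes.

6 h 2 min

Overnight: 19:31 → midnight = 4 h 29 min; midnight → 02:03 = 2 h 3 min; span 6 h 32 min; less 30 min break → 6 h 2 min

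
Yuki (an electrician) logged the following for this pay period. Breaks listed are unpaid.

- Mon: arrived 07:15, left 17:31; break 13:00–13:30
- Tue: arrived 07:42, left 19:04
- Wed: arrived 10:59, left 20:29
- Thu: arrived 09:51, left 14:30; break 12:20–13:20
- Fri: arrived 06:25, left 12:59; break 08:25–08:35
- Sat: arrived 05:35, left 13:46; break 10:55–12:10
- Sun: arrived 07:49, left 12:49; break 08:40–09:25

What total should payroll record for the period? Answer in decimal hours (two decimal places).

51.87 hours

Mon: 07:15–17:31 = 10 h 16 min; less 30 min break → 9 h 46 min
Tue: 07:42–19:04 = 11 h 22 min
Wed: 10:59–20:29 = 9 h 30 min
Thu: 09:51–14:30 = 4 h 39 min; less 60 min break → 3 h 39 min
Fri: 06:25–12:59 = 6 h 34 min; less 10 min break → 6 h 24 min
Sat: 05:35–13:46 = 8 h 11 min; less 75 min break → 6 h 56 min
Sun: 07:49–12:49 = 5 h 0 min; less 45 min break → 4 h 15 min
Total: 9 h 46 min + 11 h 22 min + 9 h 30 min + 3 h 39 min + 6 h 24 min + 6 h 56 min + 4 h 15 min = 51 h 52 min.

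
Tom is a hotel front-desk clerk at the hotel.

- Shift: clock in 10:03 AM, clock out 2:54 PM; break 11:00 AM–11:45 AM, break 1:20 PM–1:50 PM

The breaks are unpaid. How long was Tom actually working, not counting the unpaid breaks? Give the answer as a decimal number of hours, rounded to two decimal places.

3.60 hours

Shift: 10:03 AM–2:54 PM = 4 h 51 min; less 75 min break → 3 h 36 min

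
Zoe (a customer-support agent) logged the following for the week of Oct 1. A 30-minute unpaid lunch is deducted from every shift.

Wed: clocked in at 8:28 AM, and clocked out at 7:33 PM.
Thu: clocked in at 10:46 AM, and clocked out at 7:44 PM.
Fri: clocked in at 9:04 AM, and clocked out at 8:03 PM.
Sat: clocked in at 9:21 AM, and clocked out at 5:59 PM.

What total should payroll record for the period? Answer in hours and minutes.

37 h 40 min

Wed: 8:28 AM–7:33 PM = 11 h 5 min; less 30 min break → 10 h 35 min
Thu: 10:46 AM–7:44 PM = 8 h 58 min; less 30 min break → 8 h 28 min
Fri: 9:04 AM–8:03 PM = 10 h 59 min; less 30 min break → 10 h 29 min
Sat: 9:21 AM–5:59 PM = 8 h 38 min; less 30 min break → 8 h 8 min
Total: 10 h 35 min + 8 h 28 min + 10 h 29 min + 8 h 8 min = 37 h 40 min.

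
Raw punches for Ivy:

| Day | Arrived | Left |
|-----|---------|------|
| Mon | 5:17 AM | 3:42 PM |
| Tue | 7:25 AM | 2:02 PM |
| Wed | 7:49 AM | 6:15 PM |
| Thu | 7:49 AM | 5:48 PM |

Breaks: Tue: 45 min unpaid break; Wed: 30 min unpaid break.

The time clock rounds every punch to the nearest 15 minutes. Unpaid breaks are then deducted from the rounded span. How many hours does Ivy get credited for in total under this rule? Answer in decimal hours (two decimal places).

Mon: in 5:17 AM→5:15 AM, out 3:42 PM→3:45 PM; 10 h 30 min
Tue: in 7:25 AM→7:30 AM, out 2:02 PM→2:00 PM; 6 h 30 min − 45 min = 5 h 45 min
Wed: in 7:49 AM→7:45 AM, out 6:15 PM→6:15 PM; 10 h 30 min − 30 min = 10 h 0 min
Thu: in 7:49 AM→7:45 AM, out 5:48 PM→5:45 PM; 10 h 0 min
Total credited: 36 h 15 min.

36.25 hours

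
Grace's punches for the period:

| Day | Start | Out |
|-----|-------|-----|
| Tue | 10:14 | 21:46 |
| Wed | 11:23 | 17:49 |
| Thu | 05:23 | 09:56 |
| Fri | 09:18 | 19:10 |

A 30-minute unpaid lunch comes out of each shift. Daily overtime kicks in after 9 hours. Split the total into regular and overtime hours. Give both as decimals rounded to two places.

Regular 27.98 hours, overtime 2.40 hours

Tue: 10:14–21:46 = 11 h 32 min; less 30 min break → 11 h 2 min
Wed: 11:23–17:49 = 6 h 26 min; less 30 min break → 5 h 56 min
Thu: 05:23–09:56 = 4 h 33 min; less 30 min break → 4 h 3 min
Fri: 09:18–19:10 = 9 h 52 min; less 30 min break → 9 h 22 min
Tue reg 9 h 0 min / OT 2 h 2 min; Wed reg 5 h 56 min / OT 0 h 0 min; Thu reg 4 h 3 min / OT 0 h 0 min; Fri reg 9 h 0 min / OT 0 h 22 min.
Totals: regular 27 h 59 min, overtime 2 h 24 min.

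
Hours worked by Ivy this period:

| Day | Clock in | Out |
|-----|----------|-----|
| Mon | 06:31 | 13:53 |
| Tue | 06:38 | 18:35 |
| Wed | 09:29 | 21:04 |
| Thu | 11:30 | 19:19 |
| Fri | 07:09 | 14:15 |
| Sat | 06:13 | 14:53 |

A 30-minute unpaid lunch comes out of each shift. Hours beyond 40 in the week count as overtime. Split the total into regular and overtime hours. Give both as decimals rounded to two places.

Mon: 06:31–13:53 = 7 h 22 min; less 30 min break → 6 h 52 min
Tue: 06:38–18:35 = 11 h 57 min; less 30 min break → 11 h 27 min
Wed: 09:29–21:04 = 11 h 35 min; less 30 min break → 11 h 5 min
Thu: 11:30–19:19 = 7 h 49 min; less 30 min break → 7 h 19 min
Fri: 07:09–14:15 = 7 h 6 min; less 30 min break → 6 h 36 min
Sat: 06:13–14:53 = 8 h 40 min; less 30 min break → 8 h 10 min
Total worked: 51 h 29 min = 51.48 h.
Threshold 40 h → overtime 11 h 29 min, regular 40 h 0 min.

Regular 40.00 hours, overtime 11.48 hours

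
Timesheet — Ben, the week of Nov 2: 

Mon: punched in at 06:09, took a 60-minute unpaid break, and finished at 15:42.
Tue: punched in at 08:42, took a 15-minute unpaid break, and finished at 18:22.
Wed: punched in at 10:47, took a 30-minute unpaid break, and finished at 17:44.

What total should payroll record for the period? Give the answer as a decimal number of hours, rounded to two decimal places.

Mon: 06:09–15:42 = 9 h 33 min; less 60 min break → 8 h 33 min
Tue: 08:42–18:22 = 9 h 40 min; less 15 min break → 9 h 25 min
Wed: 10:47–17:44 = 6 h 57 min; less 30 min break → 6 h 27 min
Total: 8 h 33 min + 9 h 25 min + 6 h 27 min = 24 h 25 min.

24.42 hours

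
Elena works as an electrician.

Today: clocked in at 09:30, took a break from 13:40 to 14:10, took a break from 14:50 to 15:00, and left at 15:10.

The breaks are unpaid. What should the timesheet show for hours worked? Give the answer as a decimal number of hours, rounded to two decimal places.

Today: 09:30–15:10 = 5 h 40 min; less 40 min break → 5 h 0 min

5.00 hours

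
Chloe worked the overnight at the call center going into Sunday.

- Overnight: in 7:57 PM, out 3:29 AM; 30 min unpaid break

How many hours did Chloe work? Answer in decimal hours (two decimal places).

7.03 hours

Overnight: 7:57 PM → midnight = 4 h 3 min; midnight → 3:29 AM = 3 h 29 min; span 7 h 32 min; less 30 min break → 7 h 2 min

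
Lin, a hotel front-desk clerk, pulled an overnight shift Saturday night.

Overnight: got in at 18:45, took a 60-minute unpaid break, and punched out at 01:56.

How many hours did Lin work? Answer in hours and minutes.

Overnight: 18:45 → midnight = 5 h 15 min; midnight → 01:56 = 1 h 56 min; span 7 h 11 min; less 60 min break → 6 h 11 min

6 h 11 min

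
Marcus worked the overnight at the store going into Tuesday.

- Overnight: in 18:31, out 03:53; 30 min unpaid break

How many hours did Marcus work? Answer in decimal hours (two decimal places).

Overnight: 18:31 → midnight = 5 h 29 min; midnight → 03:53 = 3 h 53 min; span 9 h 22 min; less 30 min break → 8 h 52 min

8.87 hours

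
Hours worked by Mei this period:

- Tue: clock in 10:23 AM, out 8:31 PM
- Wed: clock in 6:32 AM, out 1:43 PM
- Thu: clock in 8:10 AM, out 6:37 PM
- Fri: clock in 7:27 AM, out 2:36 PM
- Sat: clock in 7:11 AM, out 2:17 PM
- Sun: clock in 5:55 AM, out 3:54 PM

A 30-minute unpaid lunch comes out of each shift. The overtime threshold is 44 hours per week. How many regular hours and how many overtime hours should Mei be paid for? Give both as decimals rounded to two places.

Tue: 10:23 AM–8:31 PM = 10 h 8 min; less 30 min break → 9 h 38 min
Wed: 6:32 AM–1:43 PM = 7 h 11 min; less 30 min break → 6 h 41 min
Thu: 8:10 AM–6:37 PM = 10 h 27 min; less 30 min break → 9 h 57 min
Fri: 7:27 AM–2:36 PM = 7 h 9 min; less 30 min break → 6 h 39 min
Sat: 7:11 AM–2:17 PM = 7 h 6 min; less 30 min break → 6 h 36 min
Sun: 5:55 AM–3:54 PM = 9 h 59 min; less 30 min break → 9 h 29 min
Total worked: 49 h 0 min = 49.00 h.
Threshold 44 h → overtime 5 h 0 min, regular 44 h 0 min.

Regular 44.00 hours, overtime 5.00 hours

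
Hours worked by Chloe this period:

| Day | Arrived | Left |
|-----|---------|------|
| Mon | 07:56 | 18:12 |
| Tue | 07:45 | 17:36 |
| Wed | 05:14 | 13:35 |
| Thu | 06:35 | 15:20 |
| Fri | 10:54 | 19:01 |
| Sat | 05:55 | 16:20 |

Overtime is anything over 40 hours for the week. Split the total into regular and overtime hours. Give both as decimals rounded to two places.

Mon: 07:56–18:12 = 10 h 16 min
Tue: 07:45–17:36 = 9 h 51 min
Wed: 05:14–13:35 = 8 h 21 min
Thu: 06:35–15:20 = 8 h 45 min
Fri: 10:54–19:01 = 8 h 7 min
Sat: 05:55–16:20 = 10 h 25 min
Total worked: 55 h 45 min = 55.75 h.
Threshold 40 h → overtime 15 h 45 min, regular 40 h 0 min.

Regular 40.00 hours, overtime 15.75 hours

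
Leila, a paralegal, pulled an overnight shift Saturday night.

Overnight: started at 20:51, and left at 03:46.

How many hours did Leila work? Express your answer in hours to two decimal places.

Overnight: 20:51 → midnight = 3 h 9 min; midnight → 03:46 = 3 h 46 min; span 6 h 55 min

6.92 hours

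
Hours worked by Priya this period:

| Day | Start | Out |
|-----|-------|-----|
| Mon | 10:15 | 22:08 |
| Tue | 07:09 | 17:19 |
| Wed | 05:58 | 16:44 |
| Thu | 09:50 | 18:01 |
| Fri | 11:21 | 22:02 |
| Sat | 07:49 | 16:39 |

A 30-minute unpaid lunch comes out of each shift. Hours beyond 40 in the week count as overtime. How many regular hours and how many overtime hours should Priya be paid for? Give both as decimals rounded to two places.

Mon: 10:15–22:08 = 11 h 53 min; less 30 min break → 11 h 23 min
Tue: 07:09–17:19 = 10 h 10 min; less 30 min break → 9 h 40 min
Wed: 05:58–16:44 = 10 h 46 min; less 30 min break → 10 h 16 min
Thu: 09:50–18:01 = 8 h 11 min; less 30 min break → 7 h 41 min
Fri: 11:21–22:02 = 10 h 41 min; less 30 min break → 10 h 11 min
Sat: 07:49–16:39 = 8 h 50 min; less 30 min break → 8 h 20 min
Total worked: 57 h 31 min = 57.52 h.
Threshold 40 h → overtime 17 h 31 min, regular 40 h 0 min.

Regular 40.00 hours, overtime 17.52 hours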